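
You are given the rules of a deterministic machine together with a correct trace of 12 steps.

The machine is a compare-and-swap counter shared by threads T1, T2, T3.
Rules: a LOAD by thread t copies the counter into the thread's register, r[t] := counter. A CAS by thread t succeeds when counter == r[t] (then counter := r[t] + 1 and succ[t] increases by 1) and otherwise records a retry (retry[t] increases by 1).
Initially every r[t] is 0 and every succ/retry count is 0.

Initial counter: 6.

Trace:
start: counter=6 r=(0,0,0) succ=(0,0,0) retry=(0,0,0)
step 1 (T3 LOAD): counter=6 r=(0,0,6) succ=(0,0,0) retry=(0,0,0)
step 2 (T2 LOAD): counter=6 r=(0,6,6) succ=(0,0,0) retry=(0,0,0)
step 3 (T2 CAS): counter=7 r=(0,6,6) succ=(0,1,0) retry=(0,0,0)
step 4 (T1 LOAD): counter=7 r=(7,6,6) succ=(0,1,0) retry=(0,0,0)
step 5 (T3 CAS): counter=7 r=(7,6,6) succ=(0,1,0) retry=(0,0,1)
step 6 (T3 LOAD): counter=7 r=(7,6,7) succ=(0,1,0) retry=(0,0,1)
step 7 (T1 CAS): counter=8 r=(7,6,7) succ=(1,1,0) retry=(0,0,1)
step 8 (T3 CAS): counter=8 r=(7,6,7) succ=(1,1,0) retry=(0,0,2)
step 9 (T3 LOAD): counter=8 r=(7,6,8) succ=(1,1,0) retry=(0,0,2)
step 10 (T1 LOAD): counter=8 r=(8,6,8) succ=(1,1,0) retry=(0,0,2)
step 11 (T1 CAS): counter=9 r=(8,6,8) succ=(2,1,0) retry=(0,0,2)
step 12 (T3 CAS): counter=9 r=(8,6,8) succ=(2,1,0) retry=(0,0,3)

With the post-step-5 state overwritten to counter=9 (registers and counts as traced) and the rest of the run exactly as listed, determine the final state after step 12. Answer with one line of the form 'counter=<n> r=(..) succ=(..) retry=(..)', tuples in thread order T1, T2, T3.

state after step 5 := counter=9 r=(7,6,6) succ=(0,1,0) retry=(0,0,1)
step 6 (T3 LOAD): counter=9 r=(7,6,9) succ=(0,1,0) retry=(0,0,1)
step 7 (T1 CAS): counter=9 r=(7,6,9) succ=(0,1,0) retry=(1,0,1)
step 8 (T3 CAS): counter=10 r=(7,6,9) succ=(0,1,1) retry=(1,0,1)
step 9 (T3 LOAD): counter=10 r=(7,6,10) succ=(0,1,1) retry=(1,0,1)
step 10 (T1 LOAD): counter=10 r=(10,6,10) succ=(0,1,1) retry=(1,0,1)
step 11 (T1 CAS): counter=11 r=(10,6,10) succ=(1,1,1) retry=(1,0,1)
step 12 (T3 CAS): counter=11 r=(10,6,10) succ=(1,1,1) retry=(1,0,2)

counter=11 r=(10,6,10) succ=(1,1,1) retry=(1,0,2)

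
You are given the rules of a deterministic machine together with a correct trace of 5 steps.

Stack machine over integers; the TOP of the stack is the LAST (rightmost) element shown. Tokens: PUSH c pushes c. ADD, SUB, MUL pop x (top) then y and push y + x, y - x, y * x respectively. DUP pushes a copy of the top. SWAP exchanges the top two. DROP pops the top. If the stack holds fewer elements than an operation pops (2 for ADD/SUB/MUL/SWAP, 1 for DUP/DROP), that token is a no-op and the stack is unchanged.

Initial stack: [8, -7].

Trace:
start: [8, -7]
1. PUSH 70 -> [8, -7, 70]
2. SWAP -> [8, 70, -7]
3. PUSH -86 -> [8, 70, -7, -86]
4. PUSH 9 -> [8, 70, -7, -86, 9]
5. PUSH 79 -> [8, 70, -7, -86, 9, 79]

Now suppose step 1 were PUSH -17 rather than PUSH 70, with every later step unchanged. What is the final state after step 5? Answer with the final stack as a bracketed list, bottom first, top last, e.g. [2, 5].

[8, -17, -7, -86, 9, 79]

(re-executing from step 1 with the substitution; state before step 1: [8, -7])
1. PUSH -17 -> [8, -7, -17]
2. SWAP -> [8, -17, -7]
3. PUSH -86 -> [8, -17, -7, -86]
4. PUSH 9 -> [8, -17, -7, -86, 9]
5. PUSH 79 -> [8, -17, -7, -86, 9, 79]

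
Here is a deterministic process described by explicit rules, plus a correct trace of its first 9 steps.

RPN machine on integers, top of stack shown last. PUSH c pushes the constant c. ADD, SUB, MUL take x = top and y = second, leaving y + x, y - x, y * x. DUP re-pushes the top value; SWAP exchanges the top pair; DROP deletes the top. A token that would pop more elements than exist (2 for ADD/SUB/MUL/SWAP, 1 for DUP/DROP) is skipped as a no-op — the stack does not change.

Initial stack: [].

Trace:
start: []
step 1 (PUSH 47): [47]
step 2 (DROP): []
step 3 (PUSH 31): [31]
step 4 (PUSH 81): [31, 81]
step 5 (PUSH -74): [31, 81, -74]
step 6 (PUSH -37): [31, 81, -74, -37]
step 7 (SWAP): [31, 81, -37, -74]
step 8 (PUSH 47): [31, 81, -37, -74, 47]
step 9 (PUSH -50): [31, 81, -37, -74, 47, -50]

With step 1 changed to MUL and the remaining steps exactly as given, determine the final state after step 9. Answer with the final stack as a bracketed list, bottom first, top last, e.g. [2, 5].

(re-executing from step 1 with the substitution; state before step 1: [])
step 1 (MUL): []
step 2 (DROP): []
step 3 (PUSH 31): [31]
step 4 (PUSH 81): [31, 81]
step 5 (PUSH -74): [31, 81, -74]
step 6 (PUSH -37): [31, 81, -74, -37]
step 7 (SWAP): [31, 81, -37, -74]
step 8 (PUSH 47): [31, 81, -37, -74, 47]
step 9 (PUSH -50): [31, 81, -37, -74, 47, -50]

[31, 81, -37, -74, 47, -50]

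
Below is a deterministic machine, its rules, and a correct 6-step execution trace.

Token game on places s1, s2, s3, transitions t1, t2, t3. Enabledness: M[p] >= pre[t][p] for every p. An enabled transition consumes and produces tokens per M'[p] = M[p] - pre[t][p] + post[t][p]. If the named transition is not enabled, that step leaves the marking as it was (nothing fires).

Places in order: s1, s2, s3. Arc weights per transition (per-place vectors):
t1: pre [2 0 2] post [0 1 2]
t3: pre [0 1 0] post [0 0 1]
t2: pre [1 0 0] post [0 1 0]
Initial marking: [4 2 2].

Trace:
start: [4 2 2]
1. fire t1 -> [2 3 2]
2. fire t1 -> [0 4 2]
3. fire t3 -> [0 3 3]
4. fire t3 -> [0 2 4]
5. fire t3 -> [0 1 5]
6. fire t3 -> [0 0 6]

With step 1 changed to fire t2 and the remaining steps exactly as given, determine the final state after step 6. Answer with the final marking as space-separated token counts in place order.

(re-executing from step 1 with the substitution; state before step 1: [4 2 2])
1. fire t2 -> [3 3 2]
2. fire t1 -> [1 4 2]
3. fire t3 -> [1 3 3]
4. fire t3 -> [1 2 4]
5. fire t3 -> [1 1 5]
6. fire t3 -> [1 0 6]

1 0 6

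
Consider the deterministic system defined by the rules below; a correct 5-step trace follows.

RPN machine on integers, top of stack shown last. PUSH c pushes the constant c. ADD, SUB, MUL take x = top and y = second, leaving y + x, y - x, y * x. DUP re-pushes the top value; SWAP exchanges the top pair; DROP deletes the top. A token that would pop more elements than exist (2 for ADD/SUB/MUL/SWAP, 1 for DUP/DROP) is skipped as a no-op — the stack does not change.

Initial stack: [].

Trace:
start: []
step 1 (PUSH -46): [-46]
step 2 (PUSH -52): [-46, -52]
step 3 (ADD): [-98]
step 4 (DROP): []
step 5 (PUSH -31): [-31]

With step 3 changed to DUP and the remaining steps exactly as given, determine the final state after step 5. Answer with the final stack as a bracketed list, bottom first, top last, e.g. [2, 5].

(re-executing from step 3 with the substitution; state before step 3: [-46, -52])
step 3 (DUP): [-46, -52, -52]
step 4 (DROP): [-46, -52]
step 5 (PUSH -31): [-46, -52, -31]

[-46, -52, -31]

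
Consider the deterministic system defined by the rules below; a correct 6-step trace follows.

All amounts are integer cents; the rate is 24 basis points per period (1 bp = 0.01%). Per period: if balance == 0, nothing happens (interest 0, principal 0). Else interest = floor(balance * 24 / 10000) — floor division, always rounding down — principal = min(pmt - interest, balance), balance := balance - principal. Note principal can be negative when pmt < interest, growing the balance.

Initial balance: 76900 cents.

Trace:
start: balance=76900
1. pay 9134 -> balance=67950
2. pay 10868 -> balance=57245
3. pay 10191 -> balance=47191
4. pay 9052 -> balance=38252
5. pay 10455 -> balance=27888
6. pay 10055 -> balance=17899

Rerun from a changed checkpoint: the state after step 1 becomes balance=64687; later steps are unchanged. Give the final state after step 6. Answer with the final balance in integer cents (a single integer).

state after step 1 := balance=64687
2. pay 10868 -> balance=53974
3. pay 10191 -> balance=43912
4. pay 9052 -> balance=34965
5. pay 10455 -> balance=24593
6. pay 10055 -> balance=14597

14597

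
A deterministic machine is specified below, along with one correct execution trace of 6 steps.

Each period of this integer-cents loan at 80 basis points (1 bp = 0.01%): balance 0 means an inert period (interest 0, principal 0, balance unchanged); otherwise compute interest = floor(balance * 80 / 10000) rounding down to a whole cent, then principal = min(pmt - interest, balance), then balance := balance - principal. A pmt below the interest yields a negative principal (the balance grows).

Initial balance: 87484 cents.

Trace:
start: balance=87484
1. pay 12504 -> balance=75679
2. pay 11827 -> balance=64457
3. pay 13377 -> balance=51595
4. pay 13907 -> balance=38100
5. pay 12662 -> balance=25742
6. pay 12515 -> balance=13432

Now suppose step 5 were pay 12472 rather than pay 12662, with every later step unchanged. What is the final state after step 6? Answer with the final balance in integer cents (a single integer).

(re-executing from step 5 with the substitution; state before step 5: balance=38100)
5. pay 12472 -> balance=25932
6. pay 12515 -> balance=13624

13624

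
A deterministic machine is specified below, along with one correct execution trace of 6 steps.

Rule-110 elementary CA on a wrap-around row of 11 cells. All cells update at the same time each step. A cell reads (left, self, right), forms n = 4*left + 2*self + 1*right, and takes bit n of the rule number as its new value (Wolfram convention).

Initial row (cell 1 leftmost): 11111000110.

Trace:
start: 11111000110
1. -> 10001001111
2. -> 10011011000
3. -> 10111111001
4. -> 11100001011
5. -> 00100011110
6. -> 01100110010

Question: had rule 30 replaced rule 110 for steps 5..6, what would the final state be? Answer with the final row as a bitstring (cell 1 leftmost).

(re-executing steps 5..6 under rule 30; state before step 5: 11100001011)
5. -> 00010011010
6. -> 00111110011

00111110011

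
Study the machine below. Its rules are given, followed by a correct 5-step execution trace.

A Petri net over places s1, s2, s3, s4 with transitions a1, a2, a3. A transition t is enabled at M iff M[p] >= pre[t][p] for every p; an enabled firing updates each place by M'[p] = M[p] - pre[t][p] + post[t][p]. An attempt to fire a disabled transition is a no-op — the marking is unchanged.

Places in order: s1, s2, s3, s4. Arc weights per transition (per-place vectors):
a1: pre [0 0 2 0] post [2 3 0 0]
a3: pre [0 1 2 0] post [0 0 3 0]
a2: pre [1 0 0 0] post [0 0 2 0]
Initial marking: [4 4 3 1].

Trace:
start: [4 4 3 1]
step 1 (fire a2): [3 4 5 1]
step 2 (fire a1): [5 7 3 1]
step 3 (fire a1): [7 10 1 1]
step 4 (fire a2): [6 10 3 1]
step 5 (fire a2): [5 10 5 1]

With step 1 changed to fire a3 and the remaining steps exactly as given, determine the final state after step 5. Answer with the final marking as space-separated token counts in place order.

(re-executing from step 1 with the substitution; state before step 1: [4 4 3 1])
step 1 (fire a3): [4 3 4 1]
step 2 (fire a1): [6 6 2 1]
step 3 (fire a1): [8 9 0 1]
step 4 (fire a2): [7 9 2 1]
step 5 (fire a2): [6 9 4 1]

6 9 4 1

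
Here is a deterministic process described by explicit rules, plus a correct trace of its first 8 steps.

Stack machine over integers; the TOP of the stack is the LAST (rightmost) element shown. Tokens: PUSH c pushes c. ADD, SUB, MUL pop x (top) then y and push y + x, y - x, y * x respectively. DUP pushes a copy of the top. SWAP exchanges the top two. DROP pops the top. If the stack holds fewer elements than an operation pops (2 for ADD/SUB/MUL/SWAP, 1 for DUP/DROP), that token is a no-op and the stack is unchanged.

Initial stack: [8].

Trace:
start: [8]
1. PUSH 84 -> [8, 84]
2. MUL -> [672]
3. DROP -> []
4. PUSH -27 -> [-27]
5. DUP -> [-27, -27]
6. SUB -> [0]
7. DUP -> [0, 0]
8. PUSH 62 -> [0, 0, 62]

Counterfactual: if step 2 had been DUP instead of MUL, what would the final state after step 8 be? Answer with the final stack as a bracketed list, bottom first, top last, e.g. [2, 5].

(re-executing from step 2 with the substitution; state before step 2: [8, 84])
2. DUP -> [8, 84, 84]
3. DROP -> [8, 84]
4. PUSH -27 -> [8, 84, -27]
5. DUP -> [8, 84, -27, -27]
6. SUB -> [8, 84, 0]
7. DUP -> [8, 84, 0, 0]
8. PUSH 62 -> [8, 84, 0, 0, 62]

[8, 84, 0, 0, 62]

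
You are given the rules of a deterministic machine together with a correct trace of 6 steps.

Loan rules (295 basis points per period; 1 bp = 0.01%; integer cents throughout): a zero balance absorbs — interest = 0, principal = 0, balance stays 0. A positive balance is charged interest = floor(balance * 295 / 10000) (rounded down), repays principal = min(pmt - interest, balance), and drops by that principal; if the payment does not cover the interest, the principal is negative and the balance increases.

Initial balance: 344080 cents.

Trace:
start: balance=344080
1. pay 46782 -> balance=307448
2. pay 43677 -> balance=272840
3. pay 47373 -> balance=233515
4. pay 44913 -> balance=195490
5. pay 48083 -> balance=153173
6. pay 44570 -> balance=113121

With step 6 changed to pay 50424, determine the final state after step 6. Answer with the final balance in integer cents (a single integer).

(re-executing from step 6 with the substitution; state before step 6: balance=153173)
6. pay 50424 -> balance=107267

107267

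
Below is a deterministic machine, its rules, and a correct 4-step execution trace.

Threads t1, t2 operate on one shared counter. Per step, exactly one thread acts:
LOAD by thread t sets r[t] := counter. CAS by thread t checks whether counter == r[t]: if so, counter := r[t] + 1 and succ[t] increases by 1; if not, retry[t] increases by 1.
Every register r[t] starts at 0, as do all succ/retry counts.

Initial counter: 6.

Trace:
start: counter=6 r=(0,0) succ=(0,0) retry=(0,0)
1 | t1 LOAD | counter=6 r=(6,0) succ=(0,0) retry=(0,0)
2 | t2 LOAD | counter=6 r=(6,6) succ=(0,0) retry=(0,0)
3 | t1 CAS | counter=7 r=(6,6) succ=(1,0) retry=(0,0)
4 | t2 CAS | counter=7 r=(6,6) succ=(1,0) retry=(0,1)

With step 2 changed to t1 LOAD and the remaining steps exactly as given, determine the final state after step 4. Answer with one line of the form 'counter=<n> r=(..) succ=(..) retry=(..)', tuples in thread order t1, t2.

(re-executing from step 2 with the substitution; state before step 2: counter=6 r=(6,0) succ=(0,0) retry=(0,0))
2 | t1 LOAD | counter=6 r=(6,0) succ=(0,0) retry=(0,0)
3 | t1 CAS | counter=7 r=(6,0) succ=(1,0) retry=(0,0)
4 | t2 CAS | counter=7 r=(6,0) succ=(1,0) retry=(0,1)

counter=7 r=(6,0) succ=(1,0) retry=(0,1)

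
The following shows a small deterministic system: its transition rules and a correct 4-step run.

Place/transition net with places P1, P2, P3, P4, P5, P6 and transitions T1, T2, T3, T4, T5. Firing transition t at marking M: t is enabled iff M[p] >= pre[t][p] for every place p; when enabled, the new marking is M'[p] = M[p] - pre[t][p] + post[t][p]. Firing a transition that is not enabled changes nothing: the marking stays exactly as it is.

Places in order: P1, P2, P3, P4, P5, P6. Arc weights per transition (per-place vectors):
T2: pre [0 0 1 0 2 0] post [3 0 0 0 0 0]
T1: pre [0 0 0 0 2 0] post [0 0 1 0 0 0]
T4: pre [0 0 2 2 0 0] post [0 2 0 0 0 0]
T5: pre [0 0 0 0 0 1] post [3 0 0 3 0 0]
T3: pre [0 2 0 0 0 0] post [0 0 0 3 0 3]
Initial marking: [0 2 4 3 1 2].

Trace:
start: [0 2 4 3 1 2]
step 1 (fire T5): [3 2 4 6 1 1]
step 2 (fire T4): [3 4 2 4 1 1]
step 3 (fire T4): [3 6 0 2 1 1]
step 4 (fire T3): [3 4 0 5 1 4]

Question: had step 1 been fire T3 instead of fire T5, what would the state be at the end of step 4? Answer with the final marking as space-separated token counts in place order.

(re-executing from step 1 with the substitution; state before step 1: [0 2 4 3 1 2])
step 1 (fire T3): [0 0 4 6 1 5]
step 2 (fire T4): [0 2 2 4 1 5]
step 3 (fire T4): [0 4 0 2 1 5]
step 4 (fire T3): [0 2 0 5 1 8]

0 2 0 5 1 8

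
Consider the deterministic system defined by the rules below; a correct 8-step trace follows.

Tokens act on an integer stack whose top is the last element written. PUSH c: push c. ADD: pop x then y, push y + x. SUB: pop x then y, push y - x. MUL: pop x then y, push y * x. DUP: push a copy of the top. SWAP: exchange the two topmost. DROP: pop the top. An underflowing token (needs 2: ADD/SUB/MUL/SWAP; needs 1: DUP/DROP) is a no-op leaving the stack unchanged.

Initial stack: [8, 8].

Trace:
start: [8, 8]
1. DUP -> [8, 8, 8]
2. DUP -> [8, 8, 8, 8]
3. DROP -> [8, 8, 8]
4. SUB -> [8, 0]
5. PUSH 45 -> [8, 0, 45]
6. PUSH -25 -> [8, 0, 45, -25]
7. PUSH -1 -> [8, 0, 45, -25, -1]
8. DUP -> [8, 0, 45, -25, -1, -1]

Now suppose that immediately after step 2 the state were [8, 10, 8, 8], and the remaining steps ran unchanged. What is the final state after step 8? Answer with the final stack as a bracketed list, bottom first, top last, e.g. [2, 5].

[8, 2, 45, -25, -1, -1]

state after step 2 := [8, 10, 8, 8]
3. DROP -> [8, 10, 8]
4. SUB -> [8, 2]
5. PUSH 45 -> [8, 2, 45]
6. PUSH -25 -> [8, 2, 45, -25]
7. PUSH -1 -> [8, 2, 45, -25, -1]
8. DUP -> [8, 2, 45, -25, -1, -1]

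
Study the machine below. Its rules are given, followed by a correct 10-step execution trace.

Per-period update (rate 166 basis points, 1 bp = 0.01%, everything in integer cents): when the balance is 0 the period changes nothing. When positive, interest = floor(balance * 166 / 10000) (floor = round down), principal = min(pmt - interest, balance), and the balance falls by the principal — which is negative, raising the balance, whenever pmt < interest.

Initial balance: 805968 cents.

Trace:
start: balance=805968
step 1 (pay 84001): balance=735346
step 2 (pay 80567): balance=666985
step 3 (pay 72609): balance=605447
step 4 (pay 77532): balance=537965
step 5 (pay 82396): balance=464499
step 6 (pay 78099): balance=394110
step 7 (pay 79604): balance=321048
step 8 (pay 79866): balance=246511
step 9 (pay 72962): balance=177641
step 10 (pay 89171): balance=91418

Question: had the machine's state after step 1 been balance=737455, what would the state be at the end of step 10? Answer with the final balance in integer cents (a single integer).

state after step 1 := balance=737455
step 2 (pay 80567): balance=669129
step 3 (pay 72609): balance=607627
step 4 (pay 77532): balance=540181
step 5 (pay 82396): balance=466752
step 6 (pay 78099): balance=396401
step 7 (pay 79604): balance=323377
step 8 (pay 79866): balance=248879
step 9 (pay 72962): balance=180048
step 10 (pay 89171): balance=93865

93865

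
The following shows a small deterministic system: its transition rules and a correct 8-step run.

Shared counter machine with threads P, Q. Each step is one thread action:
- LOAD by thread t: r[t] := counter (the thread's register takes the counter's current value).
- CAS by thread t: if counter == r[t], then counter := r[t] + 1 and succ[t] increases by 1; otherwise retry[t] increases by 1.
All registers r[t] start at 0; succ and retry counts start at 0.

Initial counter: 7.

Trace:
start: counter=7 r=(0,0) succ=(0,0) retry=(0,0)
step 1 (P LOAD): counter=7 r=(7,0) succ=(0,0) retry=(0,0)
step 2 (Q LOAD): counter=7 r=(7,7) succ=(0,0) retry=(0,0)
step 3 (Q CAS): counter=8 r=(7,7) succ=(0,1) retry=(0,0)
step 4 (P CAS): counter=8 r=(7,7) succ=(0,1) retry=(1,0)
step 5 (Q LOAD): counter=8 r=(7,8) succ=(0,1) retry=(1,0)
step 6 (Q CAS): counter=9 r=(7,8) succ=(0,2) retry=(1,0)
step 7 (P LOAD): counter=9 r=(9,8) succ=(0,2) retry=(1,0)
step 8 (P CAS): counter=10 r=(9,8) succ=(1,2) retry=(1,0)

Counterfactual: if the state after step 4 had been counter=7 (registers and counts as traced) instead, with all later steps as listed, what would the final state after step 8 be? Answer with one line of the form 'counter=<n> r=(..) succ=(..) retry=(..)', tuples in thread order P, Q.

state after step 4 := counter=7 r=(7,7) succ=(0,1) retry=(1,0)
step 5 (Q LOAD): counter=7 r=(7,7) succ=(0,1) retry=(1,0)
step 6 (Q CAS): counter=8 r=(7,7) succ=(0,2) retry=(1,0)
step 7 (P LOAD): counter=8 r=(8,7) succ=(0,2) retry=(1,0)
step 8 (P CAS): counter=9 r=(8,7) succ=(1,2) retry=(1,0)

counter=9 r=(8,7) succ=(1,2) retry=(1,0)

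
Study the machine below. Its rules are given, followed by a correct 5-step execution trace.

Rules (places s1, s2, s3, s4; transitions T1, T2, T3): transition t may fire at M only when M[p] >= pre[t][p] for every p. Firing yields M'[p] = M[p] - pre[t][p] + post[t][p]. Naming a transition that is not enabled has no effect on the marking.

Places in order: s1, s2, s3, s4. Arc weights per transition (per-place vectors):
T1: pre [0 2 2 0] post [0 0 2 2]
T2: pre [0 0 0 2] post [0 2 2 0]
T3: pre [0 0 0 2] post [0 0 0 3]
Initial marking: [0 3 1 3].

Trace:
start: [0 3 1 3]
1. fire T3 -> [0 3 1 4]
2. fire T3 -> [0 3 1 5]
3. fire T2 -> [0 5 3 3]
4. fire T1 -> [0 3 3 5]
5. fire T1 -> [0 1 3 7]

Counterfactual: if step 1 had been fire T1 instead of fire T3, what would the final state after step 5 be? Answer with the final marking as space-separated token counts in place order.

(re-executing from step 1 with the substitution; state before step 1: [0 3 1 3])
1. fire T1 -> [0 3 1 3]
2. fire T3 -> [0 3 1 4]
3. fire T2 -> [0 5 3 2]
4. fire T1 -> [0 3 3 4]
5. fire T1 -> [0 1 3 6]

0 1 3 6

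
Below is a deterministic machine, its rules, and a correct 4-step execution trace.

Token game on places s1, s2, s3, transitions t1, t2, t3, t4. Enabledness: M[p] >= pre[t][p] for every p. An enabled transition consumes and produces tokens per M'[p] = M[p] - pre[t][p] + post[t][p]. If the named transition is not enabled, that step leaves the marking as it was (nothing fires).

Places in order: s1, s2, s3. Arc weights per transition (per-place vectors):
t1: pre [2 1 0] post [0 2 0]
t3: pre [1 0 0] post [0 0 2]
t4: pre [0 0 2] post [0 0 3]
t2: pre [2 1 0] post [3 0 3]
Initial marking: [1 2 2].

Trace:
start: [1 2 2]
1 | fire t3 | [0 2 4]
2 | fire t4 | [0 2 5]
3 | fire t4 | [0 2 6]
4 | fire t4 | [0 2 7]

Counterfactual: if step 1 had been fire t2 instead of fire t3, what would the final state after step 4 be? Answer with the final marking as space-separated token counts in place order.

(re-executing from step 1 with the substitution; state before step 1: [1 2 2])
1 | fire t2 | [1 2 2]
2 | fire t4 | [1 2 3]
3 | fire t4 | [1 2 4]
4 | fire t4 | [1 2 5]

1 2 5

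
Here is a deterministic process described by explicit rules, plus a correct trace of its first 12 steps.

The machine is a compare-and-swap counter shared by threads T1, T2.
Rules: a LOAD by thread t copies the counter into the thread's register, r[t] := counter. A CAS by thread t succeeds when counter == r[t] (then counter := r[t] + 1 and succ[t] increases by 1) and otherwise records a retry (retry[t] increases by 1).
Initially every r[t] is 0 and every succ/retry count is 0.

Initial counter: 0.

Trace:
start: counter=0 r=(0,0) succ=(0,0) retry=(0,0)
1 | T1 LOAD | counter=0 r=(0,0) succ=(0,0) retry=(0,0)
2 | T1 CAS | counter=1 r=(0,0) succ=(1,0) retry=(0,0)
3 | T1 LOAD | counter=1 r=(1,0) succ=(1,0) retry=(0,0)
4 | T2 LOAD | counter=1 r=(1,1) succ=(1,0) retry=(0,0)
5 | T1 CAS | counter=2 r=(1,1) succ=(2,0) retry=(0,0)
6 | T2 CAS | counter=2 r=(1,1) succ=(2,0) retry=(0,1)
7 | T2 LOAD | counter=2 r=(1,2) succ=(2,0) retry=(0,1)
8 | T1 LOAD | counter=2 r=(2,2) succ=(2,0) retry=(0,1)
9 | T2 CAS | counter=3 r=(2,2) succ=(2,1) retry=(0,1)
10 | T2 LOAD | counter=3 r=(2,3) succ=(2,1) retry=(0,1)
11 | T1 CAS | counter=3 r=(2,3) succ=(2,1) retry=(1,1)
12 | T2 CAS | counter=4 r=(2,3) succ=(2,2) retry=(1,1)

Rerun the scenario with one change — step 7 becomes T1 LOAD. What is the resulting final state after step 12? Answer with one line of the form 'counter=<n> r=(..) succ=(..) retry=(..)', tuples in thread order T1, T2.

counter=3 r=(2,2) succ=(3,0) retry=(0,3)

(re-executing from step 7 with the substitution; state before step 7: counter=2 r=(1,1) succ=(2,0) retry=(0,1))
7 | T1 LOAD | counter=2 r=(2,1) succ=(2,0) retry=(0,1)
8 | T1 LOAD | counter=2 r=(2,1) succ=(2,0) retry=(0,1)
9 | T2 CAS | counter=2 r=(2,1) succ=(2,0) retry=(0,2)
10 | T2 LOAD | counter=2 r=(2,2) succ=(2,0) retry=(0,2)
11 | T1 CAS | counter=3 r=(2,2) succ=(3,0) retry=(0,2)
12 | T2 CAS | counter=3 r=(2,2) succ=(3,0) retry=(0,3)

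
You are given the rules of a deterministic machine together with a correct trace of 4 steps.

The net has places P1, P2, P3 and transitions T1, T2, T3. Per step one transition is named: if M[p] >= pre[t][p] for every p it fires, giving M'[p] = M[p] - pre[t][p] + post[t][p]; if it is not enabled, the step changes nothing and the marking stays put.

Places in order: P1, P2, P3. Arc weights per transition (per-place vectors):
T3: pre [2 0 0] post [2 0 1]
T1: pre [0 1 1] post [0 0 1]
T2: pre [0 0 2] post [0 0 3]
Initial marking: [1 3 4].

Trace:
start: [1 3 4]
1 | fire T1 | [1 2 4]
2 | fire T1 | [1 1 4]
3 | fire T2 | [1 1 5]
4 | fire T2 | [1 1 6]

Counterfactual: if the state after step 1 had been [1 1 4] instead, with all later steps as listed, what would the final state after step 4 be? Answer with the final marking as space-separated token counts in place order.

state after step 1 := [1 1 4]
2 | fire T1 | [1 0 4]
3 | fire T2 | [1 0 5]
4 | fire T2 | [1 0 6]

1 0 6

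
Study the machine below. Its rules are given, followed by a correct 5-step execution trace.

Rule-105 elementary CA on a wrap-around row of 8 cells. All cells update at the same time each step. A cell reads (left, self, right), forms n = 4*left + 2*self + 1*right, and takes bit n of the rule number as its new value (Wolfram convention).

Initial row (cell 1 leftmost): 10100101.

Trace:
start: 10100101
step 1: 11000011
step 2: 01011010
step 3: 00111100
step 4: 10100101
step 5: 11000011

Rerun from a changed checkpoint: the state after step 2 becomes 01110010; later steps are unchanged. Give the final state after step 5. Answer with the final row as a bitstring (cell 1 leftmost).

state after step 2 := 01110010
step 3: 01010000
step 4: 00100111
step 5: 00000101

00000101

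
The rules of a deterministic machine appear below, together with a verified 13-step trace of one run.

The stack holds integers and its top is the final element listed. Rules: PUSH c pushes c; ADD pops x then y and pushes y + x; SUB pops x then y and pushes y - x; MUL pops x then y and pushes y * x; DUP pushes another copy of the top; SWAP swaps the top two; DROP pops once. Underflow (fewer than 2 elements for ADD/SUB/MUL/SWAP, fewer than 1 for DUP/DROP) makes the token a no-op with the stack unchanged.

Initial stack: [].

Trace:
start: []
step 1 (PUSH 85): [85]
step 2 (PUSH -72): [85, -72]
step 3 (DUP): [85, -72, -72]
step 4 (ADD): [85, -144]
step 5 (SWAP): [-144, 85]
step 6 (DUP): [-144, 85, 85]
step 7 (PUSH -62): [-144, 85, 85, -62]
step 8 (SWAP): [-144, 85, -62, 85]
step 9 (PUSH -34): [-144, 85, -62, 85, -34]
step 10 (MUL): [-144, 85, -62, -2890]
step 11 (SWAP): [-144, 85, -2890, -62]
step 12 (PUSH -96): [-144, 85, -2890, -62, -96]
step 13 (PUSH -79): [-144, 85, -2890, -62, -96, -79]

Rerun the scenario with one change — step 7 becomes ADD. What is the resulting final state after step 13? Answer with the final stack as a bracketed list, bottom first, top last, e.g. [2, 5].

(re-executing from step 7 with the substitution; state before step 7: [-144, 85, 85])
step 7 (ADD): [-144, 170]
step 8 (SWAP): [170, -144]
step 9 (PUSH -34): [170, -144, -34]
step 10 (MUL): [170, 4896]
step 11 (SWAP): [4896, 170]
step 12 (PUSH -96): [4896, 170, -96]
step 13 (PUSH -79): [4896, 170, -96, -79]

[4896, 170, -96, -79]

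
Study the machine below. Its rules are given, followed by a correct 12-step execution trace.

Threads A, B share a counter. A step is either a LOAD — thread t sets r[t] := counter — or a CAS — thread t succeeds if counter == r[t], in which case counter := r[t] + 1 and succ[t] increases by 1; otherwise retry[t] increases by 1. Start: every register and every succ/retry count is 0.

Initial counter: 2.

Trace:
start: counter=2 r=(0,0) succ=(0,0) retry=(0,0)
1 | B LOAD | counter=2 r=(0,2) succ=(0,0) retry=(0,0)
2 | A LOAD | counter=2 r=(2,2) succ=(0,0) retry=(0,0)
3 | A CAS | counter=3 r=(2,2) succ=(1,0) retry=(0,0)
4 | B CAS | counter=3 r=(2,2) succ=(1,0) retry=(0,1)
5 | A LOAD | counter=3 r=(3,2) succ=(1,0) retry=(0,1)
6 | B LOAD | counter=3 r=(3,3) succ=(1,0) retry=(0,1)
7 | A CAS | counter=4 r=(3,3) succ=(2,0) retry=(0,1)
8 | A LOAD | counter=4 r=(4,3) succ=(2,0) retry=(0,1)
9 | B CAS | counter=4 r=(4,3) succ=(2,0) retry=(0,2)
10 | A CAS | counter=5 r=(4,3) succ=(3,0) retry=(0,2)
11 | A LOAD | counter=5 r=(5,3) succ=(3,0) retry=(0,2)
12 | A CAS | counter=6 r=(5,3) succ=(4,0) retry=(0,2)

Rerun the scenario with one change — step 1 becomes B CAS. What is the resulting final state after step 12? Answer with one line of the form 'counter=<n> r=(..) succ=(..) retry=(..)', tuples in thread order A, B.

(re-executing from step 1 with the substitution; state before step 1: counter=2 r=(0,0) succ=(0,0) retry=(0,0))
1 | B CAS | counter=2 r=(0,0) succ=(0,0) retry=(0,1)
2 | A LOAD | counter=2 r=(2,0) succ=(0,0) retry=(0,1)
3 | A CAS | counter=3 r=(2,0) succ=(1,0) retry=(0,1)
4 | B CAS | counter=3 r=(2,0) succ=(1,0) retry=(0,2)
5 | A LOAD | counter=3 r=(3,0) succ=(1,0) retry=(0,2)
6 | B LOAD | counter=3 r=(3,3) succ=(1,0) retry=(0,2)
7 | A CAS | counter=4 r=(3,3) succ=(2,0) retry=(0,2)
8 | A LOAD | counter=4 r=(4,3) succ=(2,0) retry=(0,2)
9 | B CAS | counter=4 r=(4,3) succ=(2,0) retry=(0,3)
10 | A CAS | counter=5 r=(4,3) succ=(3,0) retry=(0,3)
11 | A LOAD | counter=5 r=(5,3) succ=(3,0) retry=(0,3)
12 | A CAS | counter=6 r=(5,3) succ=(4,0) retry=(0,3)

counter=6 r=(5,3) succ=(4,0) retry=(0,3)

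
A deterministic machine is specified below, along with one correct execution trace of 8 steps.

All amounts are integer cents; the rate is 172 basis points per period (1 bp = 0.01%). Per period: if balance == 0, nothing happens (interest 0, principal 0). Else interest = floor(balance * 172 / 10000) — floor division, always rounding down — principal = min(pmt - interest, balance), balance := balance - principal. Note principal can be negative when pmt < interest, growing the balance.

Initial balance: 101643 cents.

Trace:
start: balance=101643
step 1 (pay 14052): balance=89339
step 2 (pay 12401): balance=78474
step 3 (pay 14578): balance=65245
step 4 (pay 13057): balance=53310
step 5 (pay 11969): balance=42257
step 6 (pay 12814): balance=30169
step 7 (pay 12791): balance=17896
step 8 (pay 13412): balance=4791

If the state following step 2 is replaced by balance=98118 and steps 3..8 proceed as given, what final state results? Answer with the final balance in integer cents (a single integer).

state after step 2 := balance=98118
step 3 (pay 14578): balance=85227
step 4 (pay 13057): balance=73635
step 5 (pay 11969): balance=62932
step 6 (pay 12814): balance=51200
step 7 (pay 12791): balance=39289
step 8 (pay 13412): balance=26552

26552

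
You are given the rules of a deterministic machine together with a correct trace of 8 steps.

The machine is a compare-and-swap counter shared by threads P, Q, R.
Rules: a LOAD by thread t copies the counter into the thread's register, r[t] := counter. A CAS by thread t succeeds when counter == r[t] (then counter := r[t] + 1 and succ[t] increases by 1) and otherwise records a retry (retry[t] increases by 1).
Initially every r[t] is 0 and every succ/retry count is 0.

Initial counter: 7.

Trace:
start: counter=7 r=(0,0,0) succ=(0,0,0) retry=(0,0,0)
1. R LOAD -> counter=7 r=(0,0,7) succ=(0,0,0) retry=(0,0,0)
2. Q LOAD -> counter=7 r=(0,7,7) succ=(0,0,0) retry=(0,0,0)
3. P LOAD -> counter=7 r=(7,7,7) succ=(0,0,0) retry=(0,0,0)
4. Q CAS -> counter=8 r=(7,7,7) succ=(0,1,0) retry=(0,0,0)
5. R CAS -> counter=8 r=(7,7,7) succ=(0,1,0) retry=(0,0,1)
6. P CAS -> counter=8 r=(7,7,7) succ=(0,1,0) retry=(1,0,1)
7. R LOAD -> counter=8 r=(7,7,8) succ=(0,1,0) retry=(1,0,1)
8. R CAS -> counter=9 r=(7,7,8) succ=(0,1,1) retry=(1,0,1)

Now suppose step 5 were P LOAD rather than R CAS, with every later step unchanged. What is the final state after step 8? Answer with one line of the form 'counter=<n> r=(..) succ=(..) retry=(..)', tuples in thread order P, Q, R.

(re-executing from step 5 with the substitution; state before step 5: counter=8 r=(7,7,7) succ=(0,1,0) retry=(0,0,0))
5. P LOAD -> counter=8 r=(8,7,7) succ=(0,1,0) retry=(0,0,0)
6. P CAS -> counter=9 r=(8,7,7) succ=(1,1,0) retry=(0,0,0)
7. R LOAD -> counter=9 r=(8,7,9) succ=(1,1,0) retry=(0,0,0)
8. R CAS -> counter=10 r=(8,7,9) succ=(1,1,1) retry=(0,0,0)

counter=10 r=(8,7,9) succ=(1,1,1) retry=(0,0,0)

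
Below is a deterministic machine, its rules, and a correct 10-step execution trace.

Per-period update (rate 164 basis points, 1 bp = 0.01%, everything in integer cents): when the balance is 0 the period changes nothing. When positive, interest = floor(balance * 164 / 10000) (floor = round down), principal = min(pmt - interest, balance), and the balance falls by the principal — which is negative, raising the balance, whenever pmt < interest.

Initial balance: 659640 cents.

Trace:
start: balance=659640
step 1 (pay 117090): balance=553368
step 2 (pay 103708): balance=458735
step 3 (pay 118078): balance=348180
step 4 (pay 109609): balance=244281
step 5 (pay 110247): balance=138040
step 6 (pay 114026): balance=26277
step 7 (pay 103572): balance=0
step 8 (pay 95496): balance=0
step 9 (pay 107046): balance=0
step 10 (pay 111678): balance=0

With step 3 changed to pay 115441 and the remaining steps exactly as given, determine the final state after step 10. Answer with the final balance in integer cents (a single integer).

(re-executing from step 3 with the substitution; state before step 3: balance=458735)
step 3 (pay 115441): balance=350817
step 4 (pay 109609): balance=246961
step 5 (pay 110247): balance=140764
step 6 (pay 114026): balance=29046
step 7 (pay 103572): balance=0
step 8 (pay 95496): balance=0
step 9 (pay 107046): balance=0
step 10 (pay 111678): balance=0

0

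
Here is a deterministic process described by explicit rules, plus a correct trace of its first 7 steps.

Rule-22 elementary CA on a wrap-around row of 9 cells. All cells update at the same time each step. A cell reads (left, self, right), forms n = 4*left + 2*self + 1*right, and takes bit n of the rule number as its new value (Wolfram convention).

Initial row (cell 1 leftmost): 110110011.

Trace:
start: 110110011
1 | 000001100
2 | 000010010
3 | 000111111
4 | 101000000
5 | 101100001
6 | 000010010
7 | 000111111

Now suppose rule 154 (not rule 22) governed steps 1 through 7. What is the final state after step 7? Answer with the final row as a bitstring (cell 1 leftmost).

(re-executing steps 1..7 under rule 154; state before step 1: 110110011)
1 | 100101111
2 | 011001111
3 | 010111110
4 | 100111101
5 | 011111001
6 | 011110110
7 | 111100101

111100101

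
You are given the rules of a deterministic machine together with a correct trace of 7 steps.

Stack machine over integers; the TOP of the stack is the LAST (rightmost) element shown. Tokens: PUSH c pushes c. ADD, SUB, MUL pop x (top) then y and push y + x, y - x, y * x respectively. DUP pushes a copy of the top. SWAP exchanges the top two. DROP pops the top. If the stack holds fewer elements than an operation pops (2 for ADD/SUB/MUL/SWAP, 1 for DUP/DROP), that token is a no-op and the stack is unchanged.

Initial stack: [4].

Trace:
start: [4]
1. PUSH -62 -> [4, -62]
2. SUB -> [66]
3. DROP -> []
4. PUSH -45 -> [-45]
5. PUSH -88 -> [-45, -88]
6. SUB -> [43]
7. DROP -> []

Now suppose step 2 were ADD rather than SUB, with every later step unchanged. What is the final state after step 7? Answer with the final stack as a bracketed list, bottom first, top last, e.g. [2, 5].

[]

(re-executing from step 2 with the substitution; state before step 2: [4, -62])
2. ADD -> [-58]
3. DROP -> []
4. PUSH -45 -> [-45]
5. PUSH -88 -> [-45, -88]
6. SUB -> [43]
7. DROP -> []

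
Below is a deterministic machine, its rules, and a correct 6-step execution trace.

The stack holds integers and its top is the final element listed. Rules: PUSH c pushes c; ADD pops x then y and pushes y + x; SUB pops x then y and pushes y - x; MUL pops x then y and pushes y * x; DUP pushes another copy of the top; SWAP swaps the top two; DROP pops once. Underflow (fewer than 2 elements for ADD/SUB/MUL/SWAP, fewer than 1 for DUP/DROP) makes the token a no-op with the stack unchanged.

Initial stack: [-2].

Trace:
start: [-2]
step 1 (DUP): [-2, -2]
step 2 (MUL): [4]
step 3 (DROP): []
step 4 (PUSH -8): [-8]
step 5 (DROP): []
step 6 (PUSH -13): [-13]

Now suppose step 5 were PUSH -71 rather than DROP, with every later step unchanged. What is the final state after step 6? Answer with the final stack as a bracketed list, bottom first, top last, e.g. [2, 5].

[-8, -71, -13]

(re-executing from step 5 with the substitution; state before step 5: [-8])
step 5 (PUSH -71): [-8, -71]
step 6 (PUSH -13): [-8, -71, -13]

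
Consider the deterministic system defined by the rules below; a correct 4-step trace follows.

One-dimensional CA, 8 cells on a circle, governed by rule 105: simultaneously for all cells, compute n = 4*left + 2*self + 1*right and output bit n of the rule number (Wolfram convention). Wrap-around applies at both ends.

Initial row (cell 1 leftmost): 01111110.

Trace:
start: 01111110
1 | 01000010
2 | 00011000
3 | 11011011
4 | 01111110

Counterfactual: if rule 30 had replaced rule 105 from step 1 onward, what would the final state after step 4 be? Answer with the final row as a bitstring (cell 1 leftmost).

10000100

(re-executing steps 1..4 under rule 30; state before step 1: 01111110)
1 | 11000001
2 | 00100011
3 | 11110110
4 | 10000100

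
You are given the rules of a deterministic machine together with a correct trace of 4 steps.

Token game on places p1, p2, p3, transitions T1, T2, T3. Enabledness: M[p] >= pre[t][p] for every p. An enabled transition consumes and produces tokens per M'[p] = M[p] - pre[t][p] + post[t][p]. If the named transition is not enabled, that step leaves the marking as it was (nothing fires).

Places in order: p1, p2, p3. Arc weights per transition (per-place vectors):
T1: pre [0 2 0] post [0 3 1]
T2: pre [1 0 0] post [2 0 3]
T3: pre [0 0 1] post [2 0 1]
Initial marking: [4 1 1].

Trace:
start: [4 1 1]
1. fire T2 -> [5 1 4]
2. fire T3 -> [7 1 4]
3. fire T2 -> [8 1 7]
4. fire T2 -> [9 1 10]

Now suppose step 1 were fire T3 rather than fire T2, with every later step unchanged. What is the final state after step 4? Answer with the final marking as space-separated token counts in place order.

(re-executing from step 1 with the substitution; state before step 1: [4 1 1])
1. fire T3 -> [6 1 1]
2. fire T3 -> [8 1 1]
3. fire T2 -> [9 1 4]
4. fire T2 -> [10 1 7]

10 1 7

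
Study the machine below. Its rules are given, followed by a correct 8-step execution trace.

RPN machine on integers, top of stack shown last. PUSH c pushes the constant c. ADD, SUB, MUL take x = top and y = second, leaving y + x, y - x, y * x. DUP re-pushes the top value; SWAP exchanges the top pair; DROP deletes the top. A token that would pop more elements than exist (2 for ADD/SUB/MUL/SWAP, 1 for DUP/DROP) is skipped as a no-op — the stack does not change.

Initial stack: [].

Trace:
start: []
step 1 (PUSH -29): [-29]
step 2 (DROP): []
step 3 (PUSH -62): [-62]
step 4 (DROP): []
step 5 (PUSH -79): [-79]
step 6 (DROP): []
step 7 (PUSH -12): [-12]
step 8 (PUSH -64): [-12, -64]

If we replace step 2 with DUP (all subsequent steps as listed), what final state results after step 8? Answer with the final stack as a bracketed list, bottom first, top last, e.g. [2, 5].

(re-executing from step 2 with the substitution; state before step 2: [-29])
step 2 (DUP): [-29, -29]
step 3 (PUSH -62): [-29, -29, -62]
step 4 (DROP): [-29, -29]
step 5 (PUSH -79): [-29, -29, -79]
step 6 (DROP): [-29, -29]
step 7 (PUSH -12): [-29, -29, -12]
step 8 (PUSH -64): [-29, -29, -12, -64]

[-29, -29, -12, -64]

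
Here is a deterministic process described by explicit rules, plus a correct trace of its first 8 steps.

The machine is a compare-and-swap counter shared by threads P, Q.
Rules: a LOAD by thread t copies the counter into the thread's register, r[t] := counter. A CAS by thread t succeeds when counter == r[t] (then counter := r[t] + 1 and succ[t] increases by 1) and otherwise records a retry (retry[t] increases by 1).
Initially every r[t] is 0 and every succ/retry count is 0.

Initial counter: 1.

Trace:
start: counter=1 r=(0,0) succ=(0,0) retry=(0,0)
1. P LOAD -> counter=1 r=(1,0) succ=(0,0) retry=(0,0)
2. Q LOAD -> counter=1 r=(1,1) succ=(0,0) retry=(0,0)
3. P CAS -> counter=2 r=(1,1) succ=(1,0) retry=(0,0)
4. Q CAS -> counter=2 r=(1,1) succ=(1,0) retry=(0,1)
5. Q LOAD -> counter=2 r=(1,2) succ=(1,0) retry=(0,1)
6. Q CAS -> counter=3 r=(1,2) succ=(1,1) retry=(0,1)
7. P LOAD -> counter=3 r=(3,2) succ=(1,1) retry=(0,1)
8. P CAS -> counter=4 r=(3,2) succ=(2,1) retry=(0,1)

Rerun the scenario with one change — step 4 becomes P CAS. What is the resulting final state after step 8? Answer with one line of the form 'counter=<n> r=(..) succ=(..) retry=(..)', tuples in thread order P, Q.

(re-executing from step 4 with the substitution; state before step 4: counter=2 r=(1,1) succ=(1,0) retry=(0,0))
4. P CAS -> counter=2 r=(1,1) succ=(1,0) retry=(1,0)
5. Q LOAD -> counter=2 r=(1,2) succ=(1,0) retry=(1,0)
6. Q CAS -> counter=3 r=(1,2) succ=(1,1) retry=(1,0)
7. P LOAD -> counter=3 r=(3,2) succ=(1,1) retry=(1,0)
8. P CAS -> counter=4 r=(3,2) succ=(2,1) retry=(1,0)

counter=4 r=(3,2) succ=(2,1) retry=(1,0)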